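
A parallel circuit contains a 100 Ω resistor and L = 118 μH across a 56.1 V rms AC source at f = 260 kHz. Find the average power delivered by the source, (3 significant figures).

ω = 2πf = 1.634e+06 rad/s
X_L = ωL = 193 Ω
Parallel: admittances add. Y = 1/R + 1/(jωL)
Y = (0.0100 − j0.00519) S
|Y| = 0.0113 S → |Z| = 1/|Y| = 88.8 Ω, ∠Z = −∠Y = 27.4°
I = V/|Z| = 632 mA
P = VI cos φ = 56.1 × 0.632 × cos(27.4°) = 31.5 W

31.5 W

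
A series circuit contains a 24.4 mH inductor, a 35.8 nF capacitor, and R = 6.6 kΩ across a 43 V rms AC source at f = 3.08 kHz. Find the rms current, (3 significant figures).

6.45 mA

ω = 2πf = 19350 rad/s
X_L = ωL = 472 Ω
X_C = 1/(ωC) = 1440 Ω
Net reactance X = X_L − X_C = -971 Ω
Z = 6600 − j971 Ω
|Z| = √(6600² + 971²) = 6670 Ω
I = V/|Z| = 43/6670 = 6.45 mA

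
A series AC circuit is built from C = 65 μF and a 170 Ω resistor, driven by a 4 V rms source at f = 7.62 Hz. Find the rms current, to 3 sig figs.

11.0 mA

ω = 2πf = 47.88 rad/s
X_C = 1/(ωC) = 321 Ω
Z = 170 − j321 Ω
|Z| = √(170² + 321²) = 364 Ω
I = V/|Z| = 4/364 = 11.0 mA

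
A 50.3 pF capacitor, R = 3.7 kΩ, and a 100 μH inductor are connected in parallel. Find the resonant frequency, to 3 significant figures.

ω₀ = 1/√(LC) = 1/√(0.0001 × 5.03e-11) = 1.41e+07 rad/s
f₀ = ω₀/(2π) = 2.24 MHz

2.24 MHz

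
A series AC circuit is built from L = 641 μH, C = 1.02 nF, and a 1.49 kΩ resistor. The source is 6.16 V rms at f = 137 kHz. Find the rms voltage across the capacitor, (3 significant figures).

ω = 2πf = 860800 rad/s
X_L = ωL = 552 Ω
X_C = 1/(ωC) = 1140 Ω
Net reactance X = X_L − X_C = -587 Ω
Z = 1490 − j587 Ω
|Z| = √(1490² + 587²) = 1600 Ω
I = V/|Z| = 3.85 mA
V_C = I·|Z_C| = 0.00385 × 1140 = 4.38 V

4.38 V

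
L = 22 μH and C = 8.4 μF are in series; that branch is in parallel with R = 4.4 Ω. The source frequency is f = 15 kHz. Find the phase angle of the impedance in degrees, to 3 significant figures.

79.6°

ω = 2πf = 94250 rad/s
X_L = ωL = 2.07 Ω
X_C = 1/(ωC) = 1.26 Ω
Branch 1: Z₁ = R = 4.40 Ω
Branch 2 (series LC): Z₂ = j(X_L − X_C) = j0.810 Ω
Parallel: Z = Z₁Z₂/(Z₁+Z₂), |Z| = 0.797 Ω, ∠Z = 79.6°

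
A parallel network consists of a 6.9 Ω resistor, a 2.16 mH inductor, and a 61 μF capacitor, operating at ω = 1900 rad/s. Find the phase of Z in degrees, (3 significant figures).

X_L = ωL = 4.10 Ω
X_C = 1/(ωC) = 8.63 Ω
Parallel: admittances add. Y = 1/R + 1/(jωL) + jωC
Y = (0.145 − j0.128) S
|Y| = 0.193 S → |Z| = 1/|Y| = 5.18 Ω, ∠Z = −∠Y = 41.4°

41.4°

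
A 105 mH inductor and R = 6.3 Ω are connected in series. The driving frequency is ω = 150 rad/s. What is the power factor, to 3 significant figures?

X_L = ωL = 15.8 Ω
Z = 6.30 + j15.8 Ω
|Z| = √(6.30² + 15.8²) = 17.0 Ω
∠Z = arctan(15.8/6.30) = 68.2°
cos φ = cos(68.2°) = 0.371

0.371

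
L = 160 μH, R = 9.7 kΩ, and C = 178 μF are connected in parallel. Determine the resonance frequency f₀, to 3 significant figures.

ω₀ = 1/√(LC) = 1/√(0.00016 × 0.000178) = 5926 rad/s
f₀ = ω₀/(2π) = 943 Hz

943 Hz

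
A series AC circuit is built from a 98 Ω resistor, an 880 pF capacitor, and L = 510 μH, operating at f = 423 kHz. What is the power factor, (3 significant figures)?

ω = 2πf = 2.658e+06 rad/s
X_L = ωL = 1360 Ω
X_C = 1/(ωC) = 428 Ω
Net reactance X = X_L − X_C = 928 Ω
Z = 98.0 + j928 Ω
|Z| = √(98.0² + 928²) = 933 Ω
∠Z = arctan(928/98.0) = 84.0°
cos φ = cos(84.0°) = 0.105

0.105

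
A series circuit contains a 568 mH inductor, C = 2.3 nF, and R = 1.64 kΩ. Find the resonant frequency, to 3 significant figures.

4.40 kHz

ω₀ = 1/√(LC) = 1/√(0.568 × 2.3e-09) = 27670 rad/s
f₀ = ω₀/(2π) = 4.40 kHz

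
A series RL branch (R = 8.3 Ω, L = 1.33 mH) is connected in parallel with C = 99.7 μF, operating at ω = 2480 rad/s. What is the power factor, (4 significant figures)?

X_L = ωL = 3.298 Ω
X_C = 1/(ωC) = 4.044 Ω
Branch 1 (R+jX_L): Z₁ = 8.300 + j3.298 Ω, |Z₁| = 8.931 Ω
Branch 2 (−jX_C): Z₂ = −j4.044 Ω
Parallel: Z = Z₁Z₂/(Z₁+Z₂), |Z| = 4.335 Ω, ∠Z = -63.19°
cos φ = cos(-63.19°) = 0.4510

0.4510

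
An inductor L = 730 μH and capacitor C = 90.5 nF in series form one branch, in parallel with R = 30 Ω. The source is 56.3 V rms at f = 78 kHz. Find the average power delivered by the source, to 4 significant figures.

ω = 2πf = 490100 rad/s
X_L = ωL = 357.8 Ω
X_C = 1/(ωC) = 22.55 Ω
Branch 1: Z₁ = R = 30.00 Ω
Branch 2 (series LC): Z₂ = j(X_L − X_C) = j335.2 Ω
Parallel: Z = Z₁Z₂/(Z₁+Z₂), |Z| = 29.88 Ω, ∠Z = 5.114°
I = V/|Z| = 1.884 A
P = VI cos φ = 56.3 × 1.884 × cos(5.114°) = 105.7 W

105.7 W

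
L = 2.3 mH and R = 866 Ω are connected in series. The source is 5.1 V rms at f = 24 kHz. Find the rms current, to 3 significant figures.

ω = 2πf = 150800 rad/s
X_L = ωL = 347 Ω
Z = 866 + j347 Ω
|Z| = √(866² + 347²) = 933 Ω
I = V/|Z| = 5.1/933 = 5.47 mA

5.47 mA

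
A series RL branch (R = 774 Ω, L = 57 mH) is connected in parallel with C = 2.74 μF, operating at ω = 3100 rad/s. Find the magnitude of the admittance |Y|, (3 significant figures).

X_L = ωL = 177 Ω
X_C = 1/(ωC) = 118 Ω
Branch 1 (R+jX_L): Z₁ = 774 + j177 Ω, |Z₁| = 794 Ω
Branch 2 (−jX_C): Z₂ = −j118 Ω
Parallel: Z = Z₁Z₂/(Z₁+Z₂), |Z| = 120 Ω, ∠Z = -81.5°
|Y| = 1/|Z| = 8.30 mS

8.30 mS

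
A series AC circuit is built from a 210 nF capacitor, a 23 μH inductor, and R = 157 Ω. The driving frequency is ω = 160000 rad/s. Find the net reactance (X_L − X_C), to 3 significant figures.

X_L = ωL = 3.68 Ω
X_C = 1/(ωC) = 29.8 Ω
X = 3.68 − 29.8 = -26.1 Ω

-26.1 Ω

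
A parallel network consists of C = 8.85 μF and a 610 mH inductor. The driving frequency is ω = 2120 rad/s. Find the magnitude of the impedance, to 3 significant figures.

X_L = ωL = 1290 Ω
X_C = 1/(ωC) = 53.3 Ω
Parallel: admittances add. Y = 1/(jωL) + jωC
Y = (0 + j0.0180) S
|Y| = 0.0180 S → |Z| = 1/|Y| = 55.6 Ω, ∠Z = −∠Y = -90.0°

55.6 Ω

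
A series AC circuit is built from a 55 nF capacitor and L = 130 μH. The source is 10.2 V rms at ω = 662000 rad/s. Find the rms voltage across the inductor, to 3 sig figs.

X_L = ωL = 86.1 Ω
X_C = 1/(ωC) = 27.5 Ω
Net reactance X = X_L − X_C = 58.6 Ω
Z = j58.6 Ω
|Z| = √(0² + 58.6²) = 58.6 Ω
I = V/|Z| = 174 mA
V_L = I·|Z_L| = 0.174 × 86.1 = 15.0 V

15.0 V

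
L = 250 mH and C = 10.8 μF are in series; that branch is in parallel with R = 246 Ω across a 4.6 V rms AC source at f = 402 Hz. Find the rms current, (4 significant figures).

20.24 mA

ω = 2πf = 2526 rad/s
X_L = ωL = 631.5 Ω
X_C = 1/(ωC) = 36.66 Ω
Branch 1: Z₁ = R = 246.0 Ω
Branch 2 (series LC): Z₂ = j(X_L − X_C) = j594.8 Ω
Parallel: Z = Z₁Z₂/(Z₁+Z₂), |Z| = 227.3 Ω, ∠Z = 22.47°
I = V/|Z| = 4.6/227.3 = 20.24 mA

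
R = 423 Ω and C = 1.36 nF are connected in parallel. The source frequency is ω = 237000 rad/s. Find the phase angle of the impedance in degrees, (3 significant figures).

X_C = 1/(ωC) = 3100 Ω
Parallel: admittances add. Y = 1/R + jωC
Y = (0.00236 + j0.000322) S
|Y| = 0.00239 S → |Z| = 1/|Y| = 419 Ω, ∠Z = −∠Y = -7.76°

-7.76°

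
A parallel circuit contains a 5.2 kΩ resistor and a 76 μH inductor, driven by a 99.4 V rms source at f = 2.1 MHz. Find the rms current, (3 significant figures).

101 mA

ω = 2πf = 1.319e+07 rad/s
X_L = ωL = 1000 Ω
Parallel: admittances add. Y = 1/R + 1/(jωL)
Y = (0.000192 − j0.000997) S
|Y| = 0.00102 S → |Z| = 1/|Y| = 985 Ω, ∠Z = −∠Y = 79.1°
I = V/|Z| = 99.4/985 = 101 mA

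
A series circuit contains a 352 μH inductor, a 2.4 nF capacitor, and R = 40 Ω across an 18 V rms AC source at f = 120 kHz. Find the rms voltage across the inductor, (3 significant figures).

16.5 V

ω = 2πf = 754000 rad/s
X_L = ωL = 265 Ω
X_C = 1/(ωC) = 553 Ω
Net reactance X = X_L − X_C = -287 Ω
Z = 40.0 − j287 Ω
|Z| = √(40.0² + 287²) = 290 Ω
I = V/|Z| = 62.1 mA
V_L = I·|Z_L| = 0.0621 × 265 = 16.5 V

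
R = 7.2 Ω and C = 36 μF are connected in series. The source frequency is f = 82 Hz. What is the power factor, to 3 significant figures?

0.132

ω = 2πf = 515.2 rad/s
X_C = 1/(ωC) = 53.9 Ω
Z = 7.20 − j53.9 Ω
|Z| = √(7.20² + 53.9²) = 54.4 Ω
∠Z = arctan(-53.9/7.20) = -82.4°
cos φ = cos(-82.4°) = 0.132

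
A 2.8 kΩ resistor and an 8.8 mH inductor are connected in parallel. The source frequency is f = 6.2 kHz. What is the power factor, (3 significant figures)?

0.122

ω = 2πf = 38960 rad/s
X_L = ωL = 343 Ω
Parallel: admittances add. Y = 1/R + 1/(jωL)
Y = (0.000357 − j0.00292) S
|Y| = 0.00294 S → |Z| = 1/|Y| = 340 Ω, ∠Z = −∠Y = 83.0°
cos φ = cos(83.0°) = 0.122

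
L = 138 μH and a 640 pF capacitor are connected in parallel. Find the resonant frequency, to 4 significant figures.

ω₀ = 1/√(LC) = 1/√(0.000138 × 6.4e-10) = 3.365e+06 rad/s
f₀ = ω₀/(2π) = 535.5 kHz

535.5 kHz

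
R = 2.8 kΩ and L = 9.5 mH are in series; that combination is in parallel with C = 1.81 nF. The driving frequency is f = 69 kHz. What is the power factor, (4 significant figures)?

0.1795

ω = 2πf = 433500 rad/s
X_L = ωL = 4119 Ω
X_C = 1/(ωC) = 1274 Ω
Branch 1 (R+jX_L): Z₁ = 2800 + j4119 Ω, |Z₁| = 4980 Ω
Branch 2 (−jX_C): Z₂ = −j1274 Ω
Parallel: Z = Z₁Z₂/(Z₁+Z₂), |Z| = 1590 Ω, ∠Z = -79.66°
cos φ = cos(-79.66°) = 0.1795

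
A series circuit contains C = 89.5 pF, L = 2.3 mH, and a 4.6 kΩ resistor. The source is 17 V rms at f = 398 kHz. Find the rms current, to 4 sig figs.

3.560 mA

ω = 2πf = 2.501e+06 rad/s
X_L = ωL = 5752 Ω
X_C = 1/(ωC) = 4468 Ω
Net reactance X = X_L − X_C = 1284 Ω
Z = 4600 + j1284 Ω
|Z| = √(4600² + 1284²) = 4776 Ω
I = V/|Z| = 17/4776 = 3.560 mA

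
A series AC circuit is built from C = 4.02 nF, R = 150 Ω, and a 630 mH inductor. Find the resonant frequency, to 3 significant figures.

ω₀ = 1/√(LC) = 1/√(0.63 × 4.02e-09) = 19870 rad/s
f₀ = ω₀/(2π) = 3.16 kHz

3.16 kHz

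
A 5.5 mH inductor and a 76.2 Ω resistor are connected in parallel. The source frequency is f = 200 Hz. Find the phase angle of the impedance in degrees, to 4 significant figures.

84.82°

ω = 2πf = 1257 rad/s
X_L = ωL = 6.912 Ω
Parallel: admittances add. Y = 1/R + 1/(jωL)
Y = (0.01312 − j0.1447) S
|Y| = 0.1453 S → |Z| = 1/|Y| = 6.883 Ω, ∠Z = −∠Y = 84.82°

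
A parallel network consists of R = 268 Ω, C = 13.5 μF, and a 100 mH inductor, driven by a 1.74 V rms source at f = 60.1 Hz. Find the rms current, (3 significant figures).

ω = 2πf = 377.6 rad/s
X_L = ωL = 37.8 Ω
X_C = 1/(ωC) = 196 Ω
Parallel: admittances add. Y = 1/R + 1/(jωL) + jωC
Y = (0.00373 − j0.0214) S
|Y| = 0.0217 S → |Z| = 1/|Y| = 46.1 Ω, ∠Z = −∠Y = 80.1°
I = V/|Z| = 1.74/46.1 = 37.8 mA

37.8 mA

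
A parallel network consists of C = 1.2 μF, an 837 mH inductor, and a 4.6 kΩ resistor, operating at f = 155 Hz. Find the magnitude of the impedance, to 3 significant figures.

ω = 2πf = 973.9 rad/s
X_L = ωL = 815 Ω
X_C = 1/(ωC) = 856 Ω
Parallel: admittances add. Y = 1/R + 1/(jωL) + jωC
Y = (0.000217 − j5.81e-05) S
|Y| = 0.000225 S → |Z| = 1/|Y| = 4440 Ω, ∠Z = −∠Y = 15.0°

4440 Ω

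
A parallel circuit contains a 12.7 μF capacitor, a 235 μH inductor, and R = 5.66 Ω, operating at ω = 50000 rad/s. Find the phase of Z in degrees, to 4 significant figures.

-72.19°

X_L = ωL = 11.75 Ω
X_C = 1/(ωC) = 1.575 Ω
Parallel: admittances add. Y = 1/R + 1/(jωL) + jωC
Y = (0.1767 + j0.5499) S
|Y| = 0.5776 S → |Z| = 1/|Y| = 1.731 Ω, ∠Z = −∠Y = -72.19°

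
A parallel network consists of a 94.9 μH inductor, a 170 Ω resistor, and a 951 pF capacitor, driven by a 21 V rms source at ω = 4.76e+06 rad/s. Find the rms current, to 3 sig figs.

X_L = ωL = 452 Ω
X_C = 1/(ωC) = 221 Ω
Parallel: admittances add. Y = 1/R + 1/(jωL) + jωC
Y = (0.00588 + j0.00231) S
|Y| = 0.00632 S → |Z| = 1/|Y| = 158 Ω, ∠Z = −∠Y = -21.5°
I = V/|Z| = 21/158 = 133 mA

133 mA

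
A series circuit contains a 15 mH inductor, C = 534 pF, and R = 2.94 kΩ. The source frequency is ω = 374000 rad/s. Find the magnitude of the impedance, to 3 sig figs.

X_L = ωL = 5610 Ω
X_C = 1/(ωC) = 5010 Ω
Net reactance X = X_L − X_C = 603 Ω
Z = 2940 + j603 Ω
|Z| = √(2940² + 603²) = 3000 Ω

3000 Ω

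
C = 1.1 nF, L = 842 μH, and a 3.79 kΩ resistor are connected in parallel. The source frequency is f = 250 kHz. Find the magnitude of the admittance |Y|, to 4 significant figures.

ω = 2πf = 1.571e+06 rad/s
X_L = ωL = 1323 Ω
X_C = 1/(ωC) = 578.7 Ω
Parallel: admittances add. Y = 1/R + 1/(jωL) + jωC
Y = (0.0002639 + j0.0009718) S
|Y| = 0.001007 S → |Z| = 1/|Y| = 993.1 Ω, ∠Z = −∠Y = -74.81°

1.007 mS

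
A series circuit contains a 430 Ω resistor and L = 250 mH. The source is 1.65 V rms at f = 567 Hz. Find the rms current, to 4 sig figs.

1.668 mA

ω = 2πf = 3563 rad/s
X_L = ωL = 890.6 Ω
Z = 430.0 + j890.6 Ω
|Z| = √(430.0² + 890.6²) = 989.0 Ω
I = V/|Z| = 1.65/989.0 = 1.668 mA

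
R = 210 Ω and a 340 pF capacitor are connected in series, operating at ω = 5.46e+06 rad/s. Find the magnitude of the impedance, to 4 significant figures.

X_C = 1/(ωC) = 538.7 Ω
Z = 210.0 − j538.7 Ω
|Z| = √(210.0² + 538.7²) = 578.2 Ω

578.2 Ω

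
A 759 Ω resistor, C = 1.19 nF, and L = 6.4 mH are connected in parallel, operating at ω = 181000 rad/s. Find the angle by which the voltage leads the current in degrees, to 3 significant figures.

26.2°

X_L = ωL = 1160 Ω
X_C = 1/(ωC) = 4640 Ω
Parallel: admittances add. Y = 1/R + 1/(jωL) + jωC
Y = (0.00132 − j0.000648) S
|Y| = 0.00147 S → |Z| = 1/|Y| = 681 Ω, ∠Z = −∠Y = 26.2°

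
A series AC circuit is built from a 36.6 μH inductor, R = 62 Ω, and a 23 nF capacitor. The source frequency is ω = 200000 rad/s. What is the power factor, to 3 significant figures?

X_L = ωL = 7.32 Ω
X_C = 1/(ωC) = 217 Ω
Net reactance X = X_L − X_C = -210 Ω
Z = 62.0 − j210 Ω
|Z| = √(62.0² + 210²) = 219 Ω
∠Z = arctan(-210/62.0) = -73.6°
cos φ = cos(-73.6°) = 0.283

0.283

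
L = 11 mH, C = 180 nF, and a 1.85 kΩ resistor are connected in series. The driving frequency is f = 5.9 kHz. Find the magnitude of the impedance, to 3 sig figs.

1870 Ω

ω = 2πf = 37070 rad/s
X_L = ωL = 408 Ω
X_C = 1/(ωC) = 150 Ω
Net reactance X = X_L − X_C = 258 Ω
Z = 1850 + j258 Ω
|Z| = √(1850² + 258²) = 1870 Ω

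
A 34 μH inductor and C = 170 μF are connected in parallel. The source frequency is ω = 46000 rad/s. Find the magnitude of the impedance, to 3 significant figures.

X_L = ωL = 1.56 Ω
X_C = 1/(ωC) = 0.128 Ω
Parallel: admittances add. Y = 1/(jωL) + jωC
Y = (0 + j7.18) S
|Y| = 7.18 S → |Z| = 1/|Y| = 0.139 Ω, ∠Z = −∠Y = -90.0°

0.139 Ω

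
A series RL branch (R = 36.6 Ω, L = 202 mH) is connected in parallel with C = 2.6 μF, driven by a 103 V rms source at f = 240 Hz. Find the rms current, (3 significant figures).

ω = 2πf = 1508 rad/s
X_L = ωL = 305 Ω
X_C = 1/(ωC) = 255 Ω
Branch 1 (R+jX_L): Z₁ = 36.6 + j305 Ω, |Z₁| = 307 Ω
Branch 2 (−jX_C): Z₂ = −j255 Ω
Parallel: Z = Z₁Z₂/(Z₁+Z₂), |Z| = 1270 Ω, ∠Z = -60.4°
I = V/|Z| = 103/1270 = 81.1 mA

81.1 mA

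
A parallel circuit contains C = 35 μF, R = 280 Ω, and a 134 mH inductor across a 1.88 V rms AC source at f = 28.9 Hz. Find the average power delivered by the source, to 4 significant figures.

12.62 mW

ω = 2πf = 181.6 rad/s
X_L = ωL = 24.33 Ω
X_C = 1/(ωC) = 157.3 Ω
Parallel: admittances add. Y = 1/R + 1/(jωL) + jωC
Y = (0.003571 − j0.03474) S
|Y| = 0.03493 S → |Z| = 1/|Y| = 28.63 Ω, ∠Z = −∠Y = 84.13°
I = V/|Z| = 65.66 mA
P = VI cos φ = 1.88 × 0.06566 × cos(84.13°) = 12.62 mW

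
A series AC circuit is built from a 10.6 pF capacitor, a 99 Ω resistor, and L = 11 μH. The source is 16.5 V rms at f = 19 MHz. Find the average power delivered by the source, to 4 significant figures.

95.15 mW

ω = 2πf = 1.194e+08 rad/s
X_L = ωL = 1313 Ω
X_C = 1/(ωC) = 790.2 Ω
Net reactance X = X_L − X_C = 522.9 Ω
Z = 99.00 + j522.9 Ω
|Z| = √(99.00² + 522.9²) = 532.2 Ω
∠Z = arctan(522.9/99.00) = 79.28°
I = V/|Z| = 31.00 mA
P = VI cos φ = 16.5 × 0.03100 × cos(79.28°) = 95.15 mW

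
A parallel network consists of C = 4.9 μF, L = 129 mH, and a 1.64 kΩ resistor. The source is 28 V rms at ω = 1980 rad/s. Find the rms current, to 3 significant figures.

163 mA

X_L = ωL = 255 Ω
X_C = 1/(ωC) = 103 Ω
Parallel: admittances add. Y = 1/R + 1/(jωL) + jωC
Y = (0.000610 + j0.00579) S
|Y| = 0.00582 S → |Z| = 1/|Y| = 172 Ω, ∠Z = −∠Y = -84.0°
I = V/|Z| = 28/172 = 163 mA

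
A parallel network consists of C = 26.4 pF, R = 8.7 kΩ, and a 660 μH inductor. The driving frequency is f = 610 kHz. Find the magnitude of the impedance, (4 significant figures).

ω = 2πf = 3.833e+06 rad/s
X_L = ωL = 2530 Ω
X_C = 1/(ωC) = 9883 Ω
Parallel: admittances add. Y = 1/R + 1/(jωL) + jωC
Y = (0.0001149 − j0.0002941) S
|Y| = 0.0003158 S → |Z| = 1/|Y| = 3167 Ω, ∠Z = −∠Y = 68.66°

3167 Ω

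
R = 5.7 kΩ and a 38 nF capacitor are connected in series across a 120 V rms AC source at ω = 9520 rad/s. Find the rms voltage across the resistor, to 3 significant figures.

X_C = 1/(ωC) = 2760 Ω
Z = 5700 − j2760 Ω
|Z| = √(5700² + 2760²) = 6330 Ω
I = V/|Z| = 18.9 mA
V_R = I·|Z_R| = 0.0189 × 5700 = 108 V

108 V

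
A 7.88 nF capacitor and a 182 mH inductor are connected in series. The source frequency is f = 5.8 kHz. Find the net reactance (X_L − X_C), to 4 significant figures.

3150 Ω

ω = 2πf = 36440 rad/s
X_L = ωL = 6633 Ω
X_C = 1/(ωC) = 3482 Ω
X = 6633 − 3482 = 3150 Ω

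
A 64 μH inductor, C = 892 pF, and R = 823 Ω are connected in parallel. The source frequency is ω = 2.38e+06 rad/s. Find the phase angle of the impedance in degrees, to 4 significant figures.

X_L = ωL = 152.3 Ω
X_C = 1/(ωC) = 471.0 Ω
Parallel: admittances add. Y = 1/R + 1/(jωL) + jωC
Y = (0.001215 − j0.004442) S
|Y| = 0.004605 S → |Z| = 1/|Y| = 217.1 Ω, ∠Z = −∠Y = 74.70°

74.70°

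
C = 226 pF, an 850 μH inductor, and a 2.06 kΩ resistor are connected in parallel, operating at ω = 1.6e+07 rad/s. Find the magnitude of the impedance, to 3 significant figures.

X_L = ωL = 13600 Ω
X_C = 1/(ωC) = 277 Ω
Parallel: admittances add. Y = 1/R + 1/(jωL) + jωC
Y = (0.000485 + j0.00354) S
|Y| = 0.00358 S → |Z| = 1/|Y| = 280 Ω, ∠Z = −∠Y = -82.2°

280 Ω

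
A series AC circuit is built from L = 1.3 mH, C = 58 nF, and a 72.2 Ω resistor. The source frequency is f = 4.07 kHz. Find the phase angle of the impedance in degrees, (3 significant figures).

-83.6°

ω = 2πf = 25570 rad/s
X_L = ωL = 33.2 Ω
X_C = 1/(ωC) = 674 Ω
Net reactance X = X_L − X_C = -641 Ω
Z = 72.2 − j641 Ω
|Z| = √(72.2² + 641²) = 645 Ω
∠Z = arctan(-641/72.2) = -83.6°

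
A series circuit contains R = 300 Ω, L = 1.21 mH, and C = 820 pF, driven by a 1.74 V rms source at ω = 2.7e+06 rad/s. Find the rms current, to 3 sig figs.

615 μA

X_L = ωL = 3270 Ω
X_C = 1/(ωC) = 452 Ω
Net reactance X = X_L − X_C = 2820 Ω
Z = 300 + j2820 Ω
|Z| = √(300² + 2820²) = 2830 Ω
I = V/|Z| = 1.74/2830 = 615 μA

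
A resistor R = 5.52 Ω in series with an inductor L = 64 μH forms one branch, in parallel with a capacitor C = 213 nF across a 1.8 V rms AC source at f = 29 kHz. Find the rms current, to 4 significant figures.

82.01 mA

ω = 2πf = 182200 rad/s
X_L = ωL = 11.66 Ω
X_C = 1/(ωC) = 25.77 Ω
Branch 1 (R+jX_L): Z₁ = 5.520 + j11.66 Ω, |Z₁| = 12.90 Ω
Branch 2 (−jX_C): Z₂ = −j25.77 Ω
Parallel: Z = Z₁Z₂/(Z₁+Z₂), |Z| = 21.95 Ω, ∠Z = 43.30°
I = V/|Z| = 1.8/21.95 = 82.01 mA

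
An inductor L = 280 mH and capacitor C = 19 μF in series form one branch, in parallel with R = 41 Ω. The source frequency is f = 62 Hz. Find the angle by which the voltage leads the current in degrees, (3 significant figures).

-57.6°

ω = 2πf = 389.6 rad/s
X_L = ωL = 109 Ω
X_C = 1/(ωC) = 135 Ω
Branch 1: Z₁ = R = 41.0 Ω
Branch 2 (series LC): Z₂ = j(X_L − X_C) = −j26.0 Ω
Parallel: Z = Z₁Z₂/(Z₁+Z₂), |Z| = 22.0 Ω, ∠Z = -57.6°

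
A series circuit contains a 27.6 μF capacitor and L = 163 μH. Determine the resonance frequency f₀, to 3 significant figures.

ω₀ = 1/√(LC) = 1/√(0.000163 × 2.76e-05) = 14910 rad/s
f₀ = ω₀/(2π) = 2.37 kHz

2.37 kHz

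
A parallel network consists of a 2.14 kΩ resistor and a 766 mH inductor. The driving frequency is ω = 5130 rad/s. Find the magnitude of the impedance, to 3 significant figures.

X_L = ωL = 3930 Ω
Parallel: admittances add. Y = 1/R + 1/(jωL)
Y = (0.000467 − j0.000254) S
|Y| = 0.000532 S → |Z| = 1/|Y| = 1880 Ω, ∠Z = −∠Y = 28.6°

1880 Ω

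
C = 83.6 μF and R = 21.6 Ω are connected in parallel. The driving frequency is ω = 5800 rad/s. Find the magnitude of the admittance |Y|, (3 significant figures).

487 mS

X_C = 1/(ωC) = 2.06 Ω
Parallel: admittances add. Y = 1/R + jωC
Y = (0.0463 + j0.485) S
|Y| = 0.487 S → |Z| = 1/|Y| = 2.05 Ω, ∠Z = −∠Y = -84.5°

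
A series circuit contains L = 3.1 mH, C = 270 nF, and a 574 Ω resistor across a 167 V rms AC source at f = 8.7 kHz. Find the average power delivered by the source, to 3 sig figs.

47.1 W

ω = 2πf = 54660 rad/s
X_L = ωL = 169 Ω
X_C = 1/(ωC) = 67.8 Ω
Net reactance X = X_L − X_C = 102 Ω
Z = 574 + j102 Ω
|Z| = √(574² + 102²) = 583 Ω
∠Z = arctan(102/574) = 10.0°
I = V/|Z| = 286 mA
P = VI cos φ = 167 × 0.286 × cos(10.0°) = 47.1 W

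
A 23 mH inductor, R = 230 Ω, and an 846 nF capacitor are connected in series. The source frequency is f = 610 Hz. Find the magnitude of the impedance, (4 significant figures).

318.5 Ω

ω = 2πf = 3833 rad/s
X_L = ωL = 88.15 Ω
X_C = 1/(ωC) = 308.4 Ω
Net reactance X = X_L − X_C = -220.3 Ω
Z = 230.0 − j220.3 Ω
|Z| = √(230.0² + 220.3²) = 318.5 Ω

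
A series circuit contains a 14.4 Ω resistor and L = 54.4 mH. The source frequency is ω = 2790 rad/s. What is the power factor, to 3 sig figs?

0.0945

X_L = ωL = 152 Ω
Z = 14.4 + j152 Ω
|Z| = √(14.4² + 152²) = 152 Ω
∠Z = arctan(152/14.4) = 84.6°
cos φ = cos(84.6°) = 0.0945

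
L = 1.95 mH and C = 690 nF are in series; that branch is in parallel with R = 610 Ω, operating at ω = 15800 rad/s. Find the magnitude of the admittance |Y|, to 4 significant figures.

X_L = ωL = 30.81 Ω
X_C = 1/(ωC) = 91.73 Ω
Branch 1: Z₁ = R = 610.0 Ω
Branch 2 (series LC): Z₂ = j(X_L − X_C) = −j60.92 Ω
Parallel: Z = Z₁Z₂/(Z₁+Z₂), |Z| = 60.61 Ω, ∠Z = -84.30°
|Y| = 1/|Z| = 16.50 mS

16.50 mS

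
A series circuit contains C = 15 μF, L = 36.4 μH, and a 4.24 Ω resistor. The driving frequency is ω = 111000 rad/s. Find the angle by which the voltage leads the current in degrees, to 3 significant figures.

X_L = ωL = 4.04 Ω
X_C = 1/(ωC) = 0.601 Ω
Net reactance X = X_L − X_C = 3.44 Ω
Z = 4.24 + j3.44 Ω
|Z| = √(4.24² + 3.44²) = 5.46 Ω
∠Z = arctan(3.44/4.24) = 39.1°

39.1°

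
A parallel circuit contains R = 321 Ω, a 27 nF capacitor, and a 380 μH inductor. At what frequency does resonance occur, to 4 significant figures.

49.69 kHz

ω₀ = 1/√(LC) = 1/√(0.00038 × 2.7e-08) = 312200 rad/s
f₀ = ω₀/(2π) = 49.69 kHz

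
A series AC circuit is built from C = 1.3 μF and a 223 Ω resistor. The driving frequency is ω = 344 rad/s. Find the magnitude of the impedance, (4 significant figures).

2247 Ω

X_C = 1/(ωC) = 2236 Ω
Z = 223.0 − j2236 Ω
|Z| = √(223.0² + 2236²) = 2247 Ω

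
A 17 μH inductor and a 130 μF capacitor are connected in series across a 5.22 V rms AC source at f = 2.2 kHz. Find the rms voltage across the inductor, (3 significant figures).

ω = 2πf = 13820 rad/s
X_L = ωL = 0.235 Ω
X_C = 1/(ωC) = 0.556 Ω
Net reactance X = X_L − X_C = -0.321 Ω
Z = − j0.321 Ω
|Z| = √(0² + 0.321²) = 0.321 Ω
I = V/|Z| = 16.2 A
V_L = I·|Z_L| = 16.2 × 0.235 = 3.82 V

3.82 V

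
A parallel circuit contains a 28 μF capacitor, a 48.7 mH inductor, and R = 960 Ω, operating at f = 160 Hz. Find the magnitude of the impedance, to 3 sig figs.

128 Ω

ω = 2πf = 1005 rad/s
X_L = ωL = 49.0 Ω
X_C = 1/(ωC) = 35.5 Ω
Parallel: admittances add. Y = 1/R + 1/(jωL) + jωC
Y = (0.00104 + j0.00772) S
|Y| = 0.00779 S → |Z| = 1/|Y| = 128 Ω, ∠Z = −∠Y = -82.3°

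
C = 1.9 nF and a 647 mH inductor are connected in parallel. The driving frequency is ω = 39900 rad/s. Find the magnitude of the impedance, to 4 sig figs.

26970 Ω

X_L = ωL = 25820 Ω
X_C = 1/(ωC) = 13190 Ω
Parallel: admittances add. Y = 1/(jωL) + jωC
Y = (0 + j3.707e-05) S
|Y| = 3.707e-05 S → |Z| = 1/|Y| = 26970 Ω, ∠Z = −∠Y = -90.00°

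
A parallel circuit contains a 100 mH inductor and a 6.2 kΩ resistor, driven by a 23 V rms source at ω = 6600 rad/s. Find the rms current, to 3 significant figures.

35.0 mA

X_L = ωL = 660 Ω
Parallel: admittances add. Y = 1/R + 1/(jωL)
Y = (0.000161 − j0.00152) S
|Y| = 0.00152 S → |Z| = 1/|Y| = 656 Ω, ∠Z = −∠Y = 83.9°
I = V/|Z| = 23/656 = 35.0 mA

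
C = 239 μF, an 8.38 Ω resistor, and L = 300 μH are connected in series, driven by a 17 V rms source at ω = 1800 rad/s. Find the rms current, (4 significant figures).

X_L = ωL = 0.5400 Ω
X_C = 1/(ωC) = 2.325 Ω
Net reactance X = X_L − X_C = -1.785 Ω
Z = 8.380 − j1.785 Ω
|Z| = √(8.380² + 1.785²) = 8.568 Ω
I = V/|Z| = 17/8.568 = 1.984 A

1.984 A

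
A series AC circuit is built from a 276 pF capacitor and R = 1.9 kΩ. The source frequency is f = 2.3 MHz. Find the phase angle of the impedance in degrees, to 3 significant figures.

-7.52°

ω = 2πf = 1.445e+07 rad/s
X_C = 1/(ωC) = 251 Ω
Z = 1900 − j251 Ω
|Z| = √(1900² + 251²) = 1920 Ω
∠Z = arctan(-251/1900) = -7.52°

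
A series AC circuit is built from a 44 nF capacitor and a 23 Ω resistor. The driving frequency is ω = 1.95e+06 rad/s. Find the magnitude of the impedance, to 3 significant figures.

X_C = 1/(ωC) = 11.7 Ω
Z = 23.0 − j11.7 Ω
|Z| = √(23.0² + 11.7²) = 25.8 Ω

25.8 Ω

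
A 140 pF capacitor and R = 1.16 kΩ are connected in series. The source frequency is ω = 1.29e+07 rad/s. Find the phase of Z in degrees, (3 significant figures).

-25.5°

X_C = 1/(ωC) = 554 Ω
Z = 1160 − j554 Ω
|Z| = √(1160² + 554²) = 1290 Ω
∠Z = arctan(-554/1160) = -25.5°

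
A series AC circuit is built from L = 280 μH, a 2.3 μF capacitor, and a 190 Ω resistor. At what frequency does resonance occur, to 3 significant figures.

6.27 kHz

ω₀ = 1/√(LC) = 1/√(0.00028 × 2.3e-06) = 39410 rad/s
f₀ = ω₀/(2π) = 6.27 kHz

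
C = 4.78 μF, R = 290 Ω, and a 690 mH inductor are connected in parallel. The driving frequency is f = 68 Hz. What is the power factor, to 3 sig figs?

0.931

ω = 2πf = 427.3 rad/s
X_L = ωL = 295 Ω
X_C = 1/(ωC) = 490 Ω
Parallel: admittances add. Y = 1/R + 1/(jωL) + jωC
Y = (0.00345 − j0.00135) S
|Y| = 0.00370 S → |Z| = 1/|Y| = 270 Ω, ∠Z = −∠Y = 21.4°
cos φ = cos(21.4°) = 0.931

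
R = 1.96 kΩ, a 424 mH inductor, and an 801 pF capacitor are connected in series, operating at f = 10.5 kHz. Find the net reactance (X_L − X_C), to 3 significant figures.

9050 Ω

ω = 2πf = 65970 rad/s
X_L = ωL = 28000 Ω
X_C = 1/(ωC) = 18900 Ω
X = 28000 − 18900 = 9050 Ω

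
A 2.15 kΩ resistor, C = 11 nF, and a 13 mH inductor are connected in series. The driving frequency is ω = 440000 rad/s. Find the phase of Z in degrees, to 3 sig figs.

X_L = ωL = 5720 Ω
X_C = 1/(ωC) = 207 Ω
Net reactance X = X_L − X_C = 5510 Ω
Z = 2150 + j5510 Ω
|Z| = √(2150² + 5510²) = 5920 Ω
∠Z = arctan(5510/2150) = 68.7°

68.7°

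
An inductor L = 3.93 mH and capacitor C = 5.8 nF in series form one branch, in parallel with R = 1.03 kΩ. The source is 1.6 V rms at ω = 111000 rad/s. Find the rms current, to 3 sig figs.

X_L = ωL = 436 Ω
X_C = 1/(ωC) = 1550 Ω
Branch 1: Z₁ = R = 1030 Ω
Branch 2 (series LC): Z₂ = j(X_L − X_C) = −j1120 Ω
Parallel: Z = Z₁Z₂/(Z₁+Z₂), |Z| = 757 Ω, ∠Z = -42.7°
I = V/|Z| = 1.6/757 = 2.11 mA

2.11 mA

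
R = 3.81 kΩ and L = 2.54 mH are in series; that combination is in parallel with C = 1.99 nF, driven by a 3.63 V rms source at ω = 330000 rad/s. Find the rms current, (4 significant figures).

X_L = ωL = 838.2 Ω
X_C = 1/(ωC) = 1523 Ω
Branch 1 (R+jX_L): Z₁ = 3810 + j838.2 Ω, |Z₁| = 3901 Ω
Branch 2 (−jX_C): Z₂ = −j1523 Ω
Parallel: Z = Z₁Z₂/(Z₁+Z₂), |Z| = 1535 Ω, ∠Z = -67.41°
I = V/|Z| = 3.63/1535 = 2.365 mA

2.365 mA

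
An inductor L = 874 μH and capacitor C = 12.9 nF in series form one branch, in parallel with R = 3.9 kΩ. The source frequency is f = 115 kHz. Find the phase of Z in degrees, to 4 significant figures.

82.34°

ω = 2πf = 722600 rad/s
X_L = ωL = 631.5 Ω
X_C = 1/(ωC) = 107.3 Ω
Branch 1: Z₁ = R = 3900 Ω
Branch 2 (series LC): Z₂ = j(X_L − X_C) = j524.2 Ω
Parallel: Z = Z₁Z₂/(Z₁+Z₂), |Z| = 519.6 Ω, ∠Z = 82.34°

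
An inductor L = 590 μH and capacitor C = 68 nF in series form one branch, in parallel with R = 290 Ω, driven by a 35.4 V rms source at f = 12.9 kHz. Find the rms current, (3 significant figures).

292 mA

ω = 2πf = 81050 rad/s
X_L = ωL = 47.8 Ω
X_C = 1/(ωC) = 181 Ω
Branch 1: Z₁ = R = 290 Ω
Branch 2 (series LC): Z₂ = j(X_L − X_C) = −j134 Ω
Parallel: Z = Z₁Z₂/(Z₁+Z₂), |Z| = 121 Ω, ∠Z = -65.3°
I = V/|Z| = 35.4/121 = 292 mA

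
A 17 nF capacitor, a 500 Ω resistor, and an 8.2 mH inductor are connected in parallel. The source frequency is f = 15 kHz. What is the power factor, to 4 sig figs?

ω = 2πf = 94250 rad/s
X_L = ωL = 772.8 Ω
X_C = 1/(ωC) = 624.1 Ω
Parallel: admittances add. Y = 1/R + 1/(jωL) + jωC
Y = (0.002000 + j0.0003083) S
|Y| = 0.002024 S → |Z| = 1/|Y| = 494.2 Ω, ∠Z = −∠Y = -8.762°
cos φ = cos(-8.762°) = 0.9883

0.9883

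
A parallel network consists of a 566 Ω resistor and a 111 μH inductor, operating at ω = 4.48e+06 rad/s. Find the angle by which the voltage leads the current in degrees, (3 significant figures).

48.7°

X_L = ωL = 497 Ω
Parallel: admittances add. Y = 1/R + 1/(jωL)
Y = (0.00177 − j0.00201) S
|Y| = 0.00268 S → |Z| = 1/|Y| = 374 Ω, ∠Z = −∠Y = 48.7°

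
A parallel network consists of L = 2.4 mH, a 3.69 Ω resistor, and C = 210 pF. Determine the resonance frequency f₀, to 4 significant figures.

224.2 kHz

ω₀ = 1/√(LC) = 1/√(0.0024 × 2.1e-10) = 1.409e+06 rad/s
f₀ = ω₀/(2π) = 224.2 kHz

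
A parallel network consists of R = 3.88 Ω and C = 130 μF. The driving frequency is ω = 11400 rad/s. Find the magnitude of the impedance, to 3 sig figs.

0.665 Ω

X_C = 1/(ωC) = 0.675 Ω
Parallel: admittances add. Y = 1/R + jωC
Y = (0.258 + j1.48) S
|Y| = 1.50 S → |Z| = 1/|Y| = 0.665 Ω, ∠Z = −∠Y = -80.1°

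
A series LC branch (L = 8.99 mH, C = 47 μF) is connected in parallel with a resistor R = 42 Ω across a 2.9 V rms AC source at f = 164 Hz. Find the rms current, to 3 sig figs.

ω = 2πf = 1030 rad/s
X_L = ωL = 9.26 Ω
X_C = 1/(ωC) = 20.6 Ω
Branch 1: Z₁ = R = 42.0 Ω
Branch 2 (series LC): Z₂ = j(X_L − X_C) = −j11.4 Ω
Parallel: Z = Z₁Z₂/(Z₁+Z₂), |Z| = 11.0 Ω, ∠Z = -74.8°
I = V/|Z| = 2.9/11.0 = 264 mA

264 mA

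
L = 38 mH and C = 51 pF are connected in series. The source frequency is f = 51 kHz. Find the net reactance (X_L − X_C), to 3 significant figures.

ω = 2πf = 320400 rad/s
X_L = ωL = 12200 Ω
X_C = 1/(ωC) = 61200 Ω
X = 12200 − 61200 = -49000 Ω

-49000 Ω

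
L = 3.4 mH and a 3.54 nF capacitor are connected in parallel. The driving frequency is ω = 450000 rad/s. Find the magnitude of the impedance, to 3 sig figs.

1060 Ω

X_L = ωL = 1530 Ω
X_C = 1/(ωC) = 628 Ω
Parallel: admittances add. Y = 1/(jωL) + jωC
Y = (0 + j0.000939) S
|Y| = 0.000939 S → |Z| = 1/|Y| = 1060 Ω, ∠Z = −∠Y = -90.0°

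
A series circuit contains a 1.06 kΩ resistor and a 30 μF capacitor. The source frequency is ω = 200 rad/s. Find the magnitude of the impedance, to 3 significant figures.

X_C = 1/(ωC) = 167 Ω
Z = 1060 − j167 Ω
|Z| = √(1060² + 167²) = 1070 Ω

1070 Ω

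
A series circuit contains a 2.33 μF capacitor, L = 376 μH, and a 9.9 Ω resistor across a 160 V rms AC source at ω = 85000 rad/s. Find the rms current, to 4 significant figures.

X_L = ωL = 31.96 Ω
X_C = 1/(ωC) = 5.049 Ω
Net reactance X = X_L − X_C = 26.91 Ω
Z = 9.900 + j26.91 Ω
|Z| = √(9.900² + 26.91²) = 28.67 Ω
I = V/|Z| = 160/28.67 = 5.580 A

5.580 A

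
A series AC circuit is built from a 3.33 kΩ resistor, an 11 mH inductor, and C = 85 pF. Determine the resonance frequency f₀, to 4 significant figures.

164.6 kHz

ω₀ = 1/√(LC) = 1/√(0.011 × 8.5e-11) = 1.034e+06 rad/s
f₀ = ω₀/(2π) = 164.6 kHz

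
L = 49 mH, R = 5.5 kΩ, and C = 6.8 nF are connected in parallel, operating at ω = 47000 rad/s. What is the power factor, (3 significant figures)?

0.846

X_L = ωL = 2300 Ω
X_C = 1/(ωC) = 3130 Ω
Parallel: admittances add. Y = 1/R + 1/(jωL) + jωC
Y = (0.000182 − j0.000115) S
|Y| = 0.000215 S → |Z| = 1/|Y| = 4650 Ω, ∠Z = −∠Y = 32.2°
cos φ = cos(32.2°) = 0.846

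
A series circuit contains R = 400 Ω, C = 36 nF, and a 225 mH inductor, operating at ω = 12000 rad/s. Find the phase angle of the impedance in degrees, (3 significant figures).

43.9°

X_L = ωL = 2700 Ω
X_C = 1/(ωC) = 2310 Ω
Net reactance X = X_L − X_C = 385 Ω
Z = 400 + j385 Ω
|Z| = √(400² + 385²) = 555 Ω
∠Z = arctan(385/400) = 43.9°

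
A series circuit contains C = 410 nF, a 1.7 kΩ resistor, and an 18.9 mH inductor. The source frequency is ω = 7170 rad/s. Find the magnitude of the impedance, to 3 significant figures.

1710 Ω

X_L = ωL = 136 Ω
X_C = 1/(ωC) = 340 Ω
Net reactance X = X_L − X_C = -205 Ω
Z = 1700 − j205 Ω
|Z| = √(1700² + 205²) = 1710 Ω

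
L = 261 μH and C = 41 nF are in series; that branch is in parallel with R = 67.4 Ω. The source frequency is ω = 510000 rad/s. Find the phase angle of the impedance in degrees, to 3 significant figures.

38.3°

X_L = ωL = 133 Ω
X_C = 1/(ωC) = 47.8 Ω
Branch 1: Z₁ = R = 67.4 Ω
Branch 2 (series LC): Z₂ = j(X_L − X_C) = j85.3 Ω
Parallel: Z = Z₁Z₂/(Z₁+Z₂), |Z| = 52.9 Ω, ∠Z = 38.3°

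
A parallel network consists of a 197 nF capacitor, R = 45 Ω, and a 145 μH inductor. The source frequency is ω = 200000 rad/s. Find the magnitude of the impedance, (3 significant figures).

X_L = ωL = 29.0 Ω
X_C = 1/(ωC) = 25.4 Ω
Parallel: admittances add. Y = 1/R + 1/(jωL) + jωC
Y = (0.0222 + j0.00492) S
|Y| = 0.0228 S → |Z| = 1/|Y| = 43.9 Ω, ∠Z = −∠Y = -12.5°

43.9 Ω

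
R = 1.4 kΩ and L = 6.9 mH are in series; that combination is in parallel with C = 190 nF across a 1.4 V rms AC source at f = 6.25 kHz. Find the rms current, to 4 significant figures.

10.30 mA

ω = 2πf = 39270 rad/s
X_L = ωL = 271.0 Ω
X_C = 1/(ωC) = 134.0 Ω
Branch 1 (R+jX_L): Z₁ = 1400 + j271.0 Ω, |Z₁| = 1426 Ω
Branch 2 (−jX_C): Z₂ = −j134.0 Ω
Parallel: Z = Z₁Z₂/(Z₁+Z₂), |Z| = 135.9 Ω, ∠Z = -84.63°
I = V/|Z| = 1.4/135.9 = 10.30 mA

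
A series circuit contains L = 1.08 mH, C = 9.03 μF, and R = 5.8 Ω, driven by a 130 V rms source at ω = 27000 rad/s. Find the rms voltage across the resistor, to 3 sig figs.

X_L = ωL = 29.2 Ω
X_C = 1/(ωC) = 4.10 Ω
Net reactance X = X_L − X_C = 25.1 Ω
Z = 5.80 + j25.1 Ω
|Z| = √(5.80² + 25.1²) = 25.7 Ω
I = V/|Z| = 5.05 A
V_R = I·|Z_R| = 5.05 × 5.80 = 29.3 V

29.3 V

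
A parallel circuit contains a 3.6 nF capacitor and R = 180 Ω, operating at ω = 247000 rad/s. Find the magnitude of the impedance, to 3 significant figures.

X_C = 1/(ωC) = 1120 Ω
Parallel: admittances add. Y = 1/R + jωC
Y = (0.00556 + j0.000889) S
|Y| = 0.00563 S → |Z| = 1/|Y| = 178 Ω, ∠Z = −∠Y = -9.09°

178 Ω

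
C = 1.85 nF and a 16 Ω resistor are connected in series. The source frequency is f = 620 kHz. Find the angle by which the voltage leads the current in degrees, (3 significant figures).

-83.4°

ω = 2πf = 3.896e+06 rad/s
X_C = 1/(ωC) = 139 Ω
Z = 16.0 − j139 Ω
|Z| = √(16.0² + 139²) = 140 Ω
∠Z = arctan(-139/16.0) = -83.4°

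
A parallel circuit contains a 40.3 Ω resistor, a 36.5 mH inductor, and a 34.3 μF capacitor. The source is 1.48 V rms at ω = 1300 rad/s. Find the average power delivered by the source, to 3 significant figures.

54.4 mW

X_L = ωL = 47.4 Ω
X_C = 1/(ωC) = 22.4 Ω
Parallel: admittances add. Y = 1/R + 1/(jωL) + jωC
Y = (0.0248 + j0.0235) S
|Y| = 0.0342 S → |Z| = 1/|Y| = 29.3 Ω, ∠Z = −∠Y = -43.5°
I = V/|Z| = 50.6 mA
P = VI cos φ = 1.48 × 0.0506 × cos(-43.5°) = 54.4 mW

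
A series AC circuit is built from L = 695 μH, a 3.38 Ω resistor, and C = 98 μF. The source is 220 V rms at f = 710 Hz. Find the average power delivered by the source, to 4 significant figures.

ω = 2πf = 4461 rad/s
X_L = ωL = 3.100 Ω
X_C = 1/(ωC) = 2.287 Ω
Net reactance X = X_L − X_C = 0.8131 Ω
Z = 3.380 + j0.8131 Ω
|Z| = √(3.380² + 0.8131²) = 3.476 Ω
∠Z = arctan(0.8131/3.380) = 13.53°
I = V/|Z| = 63.28 A
P = VI cos φ = 220 × 63.28 × cos(13.53°) = 13.54 kW

13.54 kW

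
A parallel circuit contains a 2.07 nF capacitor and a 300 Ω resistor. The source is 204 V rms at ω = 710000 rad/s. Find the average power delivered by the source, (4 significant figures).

138.7 W

X_C = 1/(ωC) = 680.4 Ω
Parallel: admittances add. Y = 1/R + jωC
Y = (0.003333 + j0.001470) S
|Y| = 0.003643 S → |Z| = 1/|Y| = 274.5 Ω, ∠Z = −∠Y = -23.79°
I = V/|Z| = 743.2 mA
P = VI cos φ = 204 × 0.7432 × cos(-23.79°) = 138.7 W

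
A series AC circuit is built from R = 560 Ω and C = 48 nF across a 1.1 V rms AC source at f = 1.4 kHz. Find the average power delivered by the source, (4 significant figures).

114.4 μW

ω = 2πf = 8796 rad/s
X_C = 1/(ωC) = 2368 Ω
Z = 560.0 − j2368 Ω
|Z| = √(560.0² + 2368²) = 2434 Ω
∠Z = arctan(-2368/560.0) = -76.70°
I = V/|Z| = 452.0 μA
P = VI cos φ = 1.1 × 0.0004520 × cos(-76.70°) = 114.4 μW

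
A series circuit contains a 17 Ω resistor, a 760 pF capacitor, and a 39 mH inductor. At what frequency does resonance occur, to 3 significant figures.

ω₀ = 1/√(LC) = 1/√(0.039 × 7.6e-10) = 183700 rad/s
f₀ = ω₀/(2π) = 29.2 kHz

29.2 kHz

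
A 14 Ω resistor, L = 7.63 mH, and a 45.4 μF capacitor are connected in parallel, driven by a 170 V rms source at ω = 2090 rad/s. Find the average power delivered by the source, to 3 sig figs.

X_L = ωL = 15.9 Ω
X_C = 1/(ωC) = 10.5 Ω
Parallel: admittances add. Y = 1/R + 1/(jωL) + jωC
Y = (0.0714 + j0.0322) S
|Y| = 0.0783 S → |Z| = 1/|Y| = 12.8 Ω, ∠Z = −∠Y = -24.3°
I = V/|Z| = 13.3 A
P = VI cos φ = 170 × 13.3 × cos(-24.3°) = 2.06 kW

2.06 kW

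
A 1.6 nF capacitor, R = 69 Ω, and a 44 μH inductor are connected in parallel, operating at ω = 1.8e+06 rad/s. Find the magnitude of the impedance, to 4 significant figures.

X_L = ωL = 79.20 Ω
X_C = 1/(ωC) = 347.2 Ω
Parallel: admittances add. Y = 1/R + 1/(jωL) + jωC
Y = (0.01449 − j0.009746) S
|Y| = 0.01747 S → |Z| = 1/|Y| = 57.26 Ω, ∠Z = −∠Y = 33.92°

57.26 Ω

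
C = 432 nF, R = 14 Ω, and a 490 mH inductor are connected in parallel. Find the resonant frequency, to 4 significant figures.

345.9 Hz

ω₀ = 1/√(LC) = 1/√(0.49 × 4.32e-07) = 2174 rad/s
f₀ = ω₀/(2π) = 345.9 Hz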